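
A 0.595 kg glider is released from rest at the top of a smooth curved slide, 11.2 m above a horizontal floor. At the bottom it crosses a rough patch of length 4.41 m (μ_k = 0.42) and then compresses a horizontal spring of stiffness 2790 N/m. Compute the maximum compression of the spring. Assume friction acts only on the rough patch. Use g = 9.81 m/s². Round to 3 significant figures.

x = 0.198 m

Initial energy: E₁ = mgh = (0.595)(9.81)(11.2) = 65.374 J
Friction removes W_f = μ_k mg d = (0.42)(0.595)(9.81)(4.41) = 10.81 J
Energy reaching the spring: E = 65.374 − 10.81 = 54.563 J
At max compression ½kx² = E ⇒ x = √(2E/k) = √(2 × 54.563/2790) = 0.1978 m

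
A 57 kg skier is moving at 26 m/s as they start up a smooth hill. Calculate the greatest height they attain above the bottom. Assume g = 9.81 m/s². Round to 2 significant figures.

h = 34 m

Setting KE at the bottom equal to PE gained: ½mv² = mgh
h = v²/(2g) = 26²/(2 × 9.81) = 34.45 m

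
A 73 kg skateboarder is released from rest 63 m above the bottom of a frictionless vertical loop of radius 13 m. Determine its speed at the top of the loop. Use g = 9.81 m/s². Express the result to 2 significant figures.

Energy conservation: mgh = ½mv_top² + mg(2r)
v_top² = 2g(h − 2r) = 2(9.81)(63 − 26.00) = 725.9
v_top = 26.94 m/s

v = 27 m/s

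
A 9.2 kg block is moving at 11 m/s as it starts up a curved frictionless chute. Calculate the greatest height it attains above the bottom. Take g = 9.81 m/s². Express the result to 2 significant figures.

Setting KE at the bottom equal to PE gained: ½mv² = mgh
h = v²/(2g) = 11²/(2 × 9.81) = 6.167 m

h = 6.2 m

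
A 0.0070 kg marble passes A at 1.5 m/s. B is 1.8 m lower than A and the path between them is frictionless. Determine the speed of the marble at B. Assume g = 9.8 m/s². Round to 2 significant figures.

Energy conservation between the two points: ½mv₀² + mgh = ½mv²
v² = v₀² + 2gh = (1.5)² + 2(9.8)(1.8) = 37.530
v = √37.530 = 6.126 m/s

v = 6.1 m/s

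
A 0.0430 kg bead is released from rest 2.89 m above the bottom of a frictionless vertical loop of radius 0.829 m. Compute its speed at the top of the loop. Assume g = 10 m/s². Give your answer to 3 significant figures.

Energy conservation: mgh = ½mv_top² + mg(2r)
v_top² = 2g(h − 2r) = 2(10)(2.89 − 1.658) = 24.64
v_top = 4.964 m/s

v = 4.96 m/s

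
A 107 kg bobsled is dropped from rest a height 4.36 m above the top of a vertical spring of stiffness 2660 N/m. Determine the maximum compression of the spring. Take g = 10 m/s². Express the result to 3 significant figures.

Measuring PE from the top of the relaxed spring, at max compression the bobsled has dropped H + x with zero KE, so:
mg(H + x) = ½kx²
½(2660)x² − (107)(10)x − (107)(10)(4.36) = 0
1330x² − 1070x − 4665 = 0
x = [1070 + √(1.145e+06 + 2.4819e+07)]/(2 × 1330) = 2.318 m

x = 2.32 m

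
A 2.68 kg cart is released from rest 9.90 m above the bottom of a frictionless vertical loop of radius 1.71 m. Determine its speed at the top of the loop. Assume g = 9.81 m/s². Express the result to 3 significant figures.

Energy conservation: mgh = ½mv_top² + mg(2r)
v_top² = 2g(h − 2r) = 2(9.81)(9.90 − 3.420) = 127.1
v_top = 11.28 m/s

v = 11.3 m/s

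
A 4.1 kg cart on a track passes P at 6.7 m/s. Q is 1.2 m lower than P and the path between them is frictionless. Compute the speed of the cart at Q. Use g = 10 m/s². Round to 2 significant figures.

v = 8.3 m/s

Energy conservation between the two points: ½mv₀² + mgh = ½mv²
The mass cancels from both sides.
v² = v₀² + 2gh = (6.7)² + 2(10)(1.2) = 68.890
v = √68.890 = 8.300 m/s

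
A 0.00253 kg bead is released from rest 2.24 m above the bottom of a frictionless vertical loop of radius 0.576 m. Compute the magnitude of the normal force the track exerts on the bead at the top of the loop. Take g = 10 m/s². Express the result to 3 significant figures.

N = 0.0703 N

Energy from release to top (height 2r): mgh = ½mv_top² + mg(2r)
v_top² = 2g(h − 2r) = 2(10)(2.24 − 1.152) = 21.760 m²/s²
At the top, both N and weight point toward the centre: N + mg = mv_top²/r
N = m(v_top²/r − g) = 0.00253(21.760/0.576 − 10) = 0.07028 N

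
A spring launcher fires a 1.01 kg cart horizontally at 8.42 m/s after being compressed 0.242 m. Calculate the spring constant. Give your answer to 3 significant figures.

½kx² = ½mv²
k = mv²/x² = (1.01)(8.42)²/(0.242)² = 1223 N/m

k = 1220 N/m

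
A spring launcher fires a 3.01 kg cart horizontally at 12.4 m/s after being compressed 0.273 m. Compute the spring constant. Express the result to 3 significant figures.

k = 6210 N/m

Spring PE at full compression equals KE at release: ½kx² = ½mv²
k = mv²/x² = (3.01)(12.4)²/(0.273)² = 6210 N/m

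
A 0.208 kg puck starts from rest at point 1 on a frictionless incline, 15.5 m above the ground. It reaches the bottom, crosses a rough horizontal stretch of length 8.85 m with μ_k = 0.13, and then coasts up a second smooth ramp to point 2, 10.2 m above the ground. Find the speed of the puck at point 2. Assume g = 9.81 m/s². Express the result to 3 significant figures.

Energy at 1: mgh₁ = (0.208)(9.81)(15.5) = 31.627 J
Friction loss: W_f = μ_k mg d = 2.348 J
At 2: ½mv² + mgh₂ = mgh₁ − W_f
½mv² = 31.627 − 2.348 − 20.813 = 8.4670 J
v = √(2 × 8.4670/0.208) = 9.023 m/s

v = 9.02 m/s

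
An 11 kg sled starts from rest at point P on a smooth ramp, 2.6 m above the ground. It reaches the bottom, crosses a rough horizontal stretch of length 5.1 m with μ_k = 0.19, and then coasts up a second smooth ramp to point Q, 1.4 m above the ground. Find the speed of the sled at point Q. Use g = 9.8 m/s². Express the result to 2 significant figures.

Energy at P: mgh₁ = (11)(9.8)(2.6) = 280.28 J
Friction loss: W_f = μ_k mg d = 104.5 J
At Q: ½mv² + mgh₂ = mgh₁ − W_f
½mv² = 280.28 − 104.5 − 150.92 = 24.902 J
v = √(2 × 24.902/11) = 2.128 m/s

v = 2.1 m/s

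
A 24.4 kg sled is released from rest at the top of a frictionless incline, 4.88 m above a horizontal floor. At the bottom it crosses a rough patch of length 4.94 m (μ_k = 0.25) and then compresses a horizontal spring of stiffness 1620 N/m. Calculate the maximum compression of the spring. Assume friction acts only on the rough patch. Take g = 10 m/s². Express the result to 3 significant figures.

x = 1.05 m

Initial energy: E₁ = mgh = (24.4)(10)(4.88) = 1190.7 J
Friction removes W_f = μ_k mg d = (0.25)(24.4)(10)(4.94) = 301.3 J
Energy reaching the spring: E = 1190.7 − 301.3 = 889.38 J
At max compression ½kx² = E ⇒ x = √(2E/k) = √(2 × 889.38/1620) = 1.048 m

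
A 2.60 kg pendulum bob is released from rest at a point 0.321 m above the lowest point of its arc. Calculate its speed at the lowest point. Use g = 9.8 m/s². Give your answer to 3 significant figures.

v = 2.51 m/s

Equating total energy at the two states: mgh = ½mv²
v = √(2gh) = √(2 × 9.8 × 0.321) = √6.2916 = 2.508 m/s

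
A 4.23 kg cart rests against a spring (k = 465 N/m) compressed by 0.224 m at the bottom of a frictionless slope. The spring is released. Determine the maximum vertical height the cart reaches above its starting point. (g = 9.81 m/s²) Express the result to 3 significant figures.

At maximum height the cart is at rest, so ½kx² = mgh
h = kx²/(2mg) = (465)(0.224)²/(2 × 4.23 × 9.81) = 0.2811 m

h = 0.281 m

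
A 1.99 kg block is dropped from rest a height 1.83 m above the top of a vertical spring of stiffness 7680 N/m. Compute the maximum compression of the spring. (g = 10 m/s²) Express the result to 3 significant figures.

Take the reference level at the top of the uncompressed spring. At max compression the block has fallen H + x and is momentarily at rest:
mg(H + x) = ½kx²
½(7680)x² − (1.99)(10)x − (1.99)(10)(1.83) = 0
3840x² − 19.90x − 36.42 = 0
x = [19.90 + √(396.0 + 559365)]/(2 × 3840) = 0.1000 m

x = 0.100 m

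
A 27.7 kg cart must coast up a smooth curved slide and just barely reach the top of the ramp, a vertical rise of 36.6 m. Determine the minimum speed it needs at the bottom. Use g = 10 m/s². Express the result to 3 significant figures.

At the top it is momentarily at rest, so all KE converts to PE: ½mv² = mgh
v = √(2gh) = √(2 × 10 × 36.6) = 27.06 m/s

v = 27.1 m/s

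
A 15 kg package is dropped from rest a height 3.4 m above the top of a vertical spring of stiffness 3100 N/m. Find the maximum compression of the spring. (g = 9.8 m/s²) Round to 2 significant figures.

Let x be the compression. The total drop is H + x, and the package is instantaneously at rest at max compression, so energy conservation gives:
mg(H + x) = ½kx²
½(3100)x² − (15)(9.8)x − (15)(9.8)(3.4) = 0
1550x² − 147.0x − 499.8 = 0
x = [147.0 + √(21609 + 3.0988e+06)]/(2 × 1550) = 0.6172 m

x = 0.62 m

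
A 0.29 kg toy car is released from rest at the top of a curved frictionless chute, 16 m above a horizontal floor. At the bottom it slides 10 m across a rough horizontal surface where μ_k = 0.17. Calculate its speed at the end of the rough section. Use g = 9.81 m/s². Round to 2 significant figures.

v = 17 m/s

Energy bookkeeping (friction removes W_f = μ_k N d):
mgh = ½mv² + μ_k m g d
W_f = μ_k mg d = (0.17)(0.29)(9.81)(10) = 4.836 J
½mv² = mgh − W_f = 45.518 − 4.836 = 40.682 J
v = √(2 × 40.682/0.29) = 16.75 m/s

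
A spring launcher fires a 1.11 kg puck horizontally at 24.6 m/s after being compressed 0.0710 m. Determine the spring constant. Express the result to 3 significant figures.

k = 133000 N/m

Energy stored in the spring equals the launch KE: ½kx² = ½mv²
k = mv²/x² = (1.11)(24.6)²/(0.0710)² = 133253 N/m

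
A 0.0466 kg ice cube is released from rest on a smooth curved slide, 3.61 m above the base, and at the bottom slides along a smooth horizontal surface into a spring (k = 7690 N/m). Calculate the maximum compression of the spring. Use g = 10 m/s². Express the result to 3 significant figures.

At max compression the cube is momentarily at rest: mgh = ½kx²
x = √(2mgh/k) = √(2 × 0.0466 × 10 × 3.61 / 7690) = 0.02092 m

x = 0.0209 m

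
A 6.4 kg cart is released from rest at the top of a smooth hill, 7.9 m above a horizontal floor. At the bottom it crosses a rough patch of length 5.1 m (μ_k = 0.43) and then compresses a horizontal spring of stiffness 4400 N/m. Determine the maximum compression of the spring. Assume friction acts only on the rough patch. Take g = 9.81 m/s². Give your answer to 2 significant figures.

x = 0.40 m

Initial energy: E₁ = mgh = (6.4)(9.81)(7.9) = 495.99 J
Friction removes W_f = μ_k mg d = (0.43)(6.4)(9.81)(5.1) = 137.7 J
Energy reaching the spring: E = 495.99 − 137.7 = 358.31 J
At max compression ½kx² = E ⇒ x = √(2E/k) = √(2 × 358.31/4400) = 0.4036 m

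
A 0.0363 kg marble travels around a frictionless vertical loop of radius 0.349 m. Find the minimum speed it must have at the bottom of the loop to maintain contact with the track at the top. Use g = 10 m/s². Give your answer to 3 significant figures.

v = 4.18 m/s

At the top: mg = mv_top²/r ⇒ v_top² = gr = 3.490 m²/s²
Energy from bottom to top (height 2r): ½mv_bot² = ½mv_top² + mg(2r)
v_bot² = gr + 4gr = 5gr = 17.45
v_bot = √(5gr) = 4.177 m/s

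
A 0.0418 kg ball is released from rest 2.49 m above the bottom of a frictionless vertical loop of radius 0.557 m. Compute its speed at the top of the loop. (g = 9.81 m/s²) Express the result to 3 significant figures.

v = 5.20 m/s

Energy conservation: mgh = ½mv_top² + mg(2r)
v_top² = 2g(h − 2r) = 2(9.81)(2.49 − 1.114) = 27.00
v_top = 5.196 m/s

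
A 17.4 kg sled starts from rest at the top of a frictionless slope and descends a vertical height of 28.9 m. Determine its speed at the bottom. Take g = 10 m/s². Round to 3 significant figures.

v = 24.0 m/s

By conservation of mechanical energy, mgh = ½mv²
v = √(2gh) = √(2 × 10 × 28.9) = √578.00 = 24.04 m/s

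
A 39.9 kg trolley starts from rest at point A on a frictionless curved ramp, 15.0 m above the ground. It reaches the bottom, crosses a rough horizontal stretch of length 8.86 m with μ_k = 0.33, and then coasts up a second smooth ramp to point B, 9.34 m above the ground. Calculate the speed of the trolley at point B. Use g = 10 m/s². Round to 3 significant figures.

Energy at A: mgh₁ = (39.9)(10)(15.0) = 5985.0 J
Friction loss: W_f = μ_k mg d = 1167 J
At B: ½mv² + mgh₂ = mgh₁ − W_f
½mv² = 5985.0 − 1167 − 3726.7 = 1091.7 J
v = √(2 × 1091.7/39.9) = 7.398 m/s

v = 7.40 m/s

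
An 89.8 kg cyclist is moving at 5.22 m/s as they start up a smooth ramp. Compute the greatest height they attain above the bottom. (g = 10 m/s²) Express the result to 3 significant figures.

h = 1.36 m

By energy conservation, ½mv² = mgh
h = v²/(2g) = 5.22²/(2 × 10) = 1.362 m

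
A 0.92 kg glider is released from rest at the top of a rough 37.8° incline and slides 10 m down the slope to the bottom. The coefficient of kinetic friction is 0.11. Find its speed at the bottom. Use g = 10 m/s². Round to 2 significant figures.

Energy: mgh = ½mv² + W_f, with h = L sinθ and W_f = μ_k (mg cosθ) L
mgh = mgL sinθ = (0.92)(10)(10)sin37.8° = 56.387 J
W_f = μ_k mg cosθ · L = (0.11)(0.92)(10)cos37.8°·10 = 7.996 J
½mv² = 56.387 − 7.996 = 48.391 J
v = √(2 × 48.391/0.92) = 10.26 m/s

v = 10 m/s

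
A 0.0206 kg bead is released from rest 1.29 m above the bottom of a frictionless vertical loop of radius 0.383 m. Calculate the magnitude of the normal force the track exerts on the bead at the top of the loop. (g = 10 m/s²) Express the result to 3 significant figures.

N = 0.358 N

Energy from release to top (height 2r): mgh = ½mv_top² + mg(2r)
v_top² = 2g(h − 2r) = 2(10)(1.29 − 0.7660) = 10.480 m²/s²
At the top, both N and weight point toward the centre: N + mg = mv_top²/r
N = m(v_top²/r − g) = 0.0206(10.480/0.383 − 10) = 0.3577 N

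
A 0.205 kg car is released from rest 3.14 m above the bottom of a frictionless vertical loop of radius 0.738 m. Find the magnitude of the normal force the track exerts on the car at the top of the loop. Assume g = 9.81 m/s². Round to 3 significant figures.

Energy from release to top (height 2r): mgh = ½mv_top² + mg(2r)
v_top² = 2g(h − 2r) = 2(9.81)(3.14 − 1.476) = 32.648 m²/s²
At the top, both N and weight point toward the centre: N + mg = mv_top²/r
N = m(v_top²/r − g) = 0.205(32.648/0.738 − 9.81) = 7.058 N

N = 7.06 N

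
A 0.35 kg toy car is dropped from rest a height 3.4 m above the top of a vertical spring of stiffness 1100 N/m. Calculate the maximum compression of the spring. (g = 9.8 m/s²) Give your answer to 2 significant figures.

x = 0.15 m

Let x be the compression. The total drop is H + x, and the car is instantaneously at rest at max compression, so energy conservation gives:
mg(H + x) = ½kx²
½(1100)x² − (0.35)(9.8)x − (0.35)(9.8)(3.4) = 0
550.0x² − 3.430x − 11.66 = 0
x = [3.430 + √(11.76 + 25656)]/(2 × 550.0) = 0.1488 m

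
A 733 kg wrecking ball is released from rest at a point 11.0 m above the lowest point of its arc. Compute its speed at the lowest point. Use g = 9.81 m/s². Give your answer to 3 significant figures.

v = 14.7 m/s

By conservation of mechanical energy, mgh = ½mv²
The mass cancels from both sides.
v = √(2gh) = √(2 × 9.81 × 11.0) = √215.82 = 14.69 m/s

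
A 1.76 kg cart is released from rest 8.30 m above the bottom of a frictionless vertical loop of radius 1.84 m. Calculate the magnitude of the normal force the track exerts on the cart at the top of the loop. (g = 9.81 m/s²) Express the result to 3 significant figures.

N = 69.4 N

Energy from release to top (height 2r): mgh = ½mv_top² + mg(2r)
v_top² = 2g(h − 2r) = 2(9.81)(8.30 − 3.680) = 90.644 m²/s²
At the top, both N and weight point toward the centre: N + mg = mv_top²/r
N = m(v_top²/r − g) = 1.76(90.644/1.84 − 9.81) = 69.44 N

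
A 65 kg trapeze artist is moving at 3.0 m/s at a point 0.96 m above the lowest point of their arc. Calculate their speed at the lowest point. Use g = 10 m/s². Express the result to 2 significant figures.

v = 5.3 m/s

Energy conservation between the two points: ½mv₀² + mgh = ½mv²
v² = v₀² + 2gh = (3.0)² + 2(10)(0.96) = 28.200
v = √28.200 = 5.310 m/s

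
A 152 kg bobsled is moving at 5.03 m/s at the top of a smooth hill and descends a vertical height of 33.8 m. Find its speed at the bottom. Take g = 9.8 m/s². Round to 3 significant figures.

Equating total energy at the two states: ½mv₀² + mgh = ½mv²
v² = v₀² + 2gh = (5.03)² + 2(9.8)(33.8) = 687.78
v = √687.78 = 26.23 m/s

v = 26.2 m/s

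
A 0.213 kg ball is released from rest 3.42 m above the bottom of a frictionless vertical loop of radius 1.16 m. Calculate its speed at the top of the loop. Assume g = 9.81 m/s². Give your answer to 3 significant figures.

Energy conservation: mgh = ½mv_top² + mg(2r)
v_top² = 2g(h − 2r) = 2(9.81)(3.42 − 2.320) = 21.58
v_top = 4.646 m/s

v = 4.65 m/s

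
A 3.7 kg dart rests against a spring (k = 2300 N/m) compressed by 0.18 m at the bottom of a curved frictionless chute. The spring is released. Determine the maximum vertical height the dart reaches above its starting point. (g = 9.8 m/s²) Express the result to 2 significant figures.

h = 1.0 m

Energy conservation from release to the highest point: ½kx² = mgh
h = kx²/(2mg) = (2300)(0.18)²/(2 × 3.7 × 9.8) = 1.028 m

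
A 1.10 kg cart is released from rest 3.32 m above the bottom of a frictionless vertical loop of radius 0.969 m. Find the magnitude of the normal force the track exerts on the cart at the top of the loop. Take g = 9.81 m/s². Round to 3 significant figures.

N = 20.0 N

Energy from release to top (height 2r): mgh = ½mv_top² + mg(2r)
v_top² = 2g(h − 2r) = 2(9.81)(3.32 − 1.938) = 27.115 m²/s²
At the top, both N and weight point toward the centre: N + mg = mv_top²/r
N = m(v_top²/r − g) = 1.10(27.115/0.969 − 9.81) = 19.99 N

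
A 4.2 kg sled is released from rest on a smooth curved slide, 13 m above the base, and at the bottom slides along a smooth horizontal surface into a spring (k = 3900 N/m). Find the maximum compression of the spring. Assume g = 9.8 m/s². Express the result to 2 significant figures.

x = 0.52 m

Energy conservation (no friction) from release to max compression: mgh = ½kx²
x = √(2mgh/k) = √(2 × 4.2 × 9.8 × 13 / 3900) = 0.5238 m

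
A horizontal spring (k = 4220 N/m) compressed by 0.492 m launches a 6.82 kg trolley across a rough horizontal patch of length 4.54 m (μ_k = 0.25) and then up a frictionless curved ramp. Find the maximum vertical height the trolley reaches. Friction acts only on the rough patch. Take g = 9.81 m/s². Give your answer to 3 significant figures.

h = 6.50 m

Spring energy: E₀ = ½kx² = ½(4220)(0.492)² = 510.76 J
Friction: W_f = μ_k mg d = (0.25)(6.82)(9.81)(4.54) = 75.94 J
Energy at base of ramp: E = 510.76 − 75.94 = 434.82 J
At max height all remaining energy is PE: mgh = E ⇒ h = E/(mg) = 434.82/(6.82 × 9.81) = 6.499 m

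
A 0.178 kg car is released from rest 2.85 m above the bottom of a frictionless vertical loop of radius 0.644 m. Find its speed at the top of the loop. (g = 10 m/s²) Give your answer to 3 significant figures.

v = 5.59 m/s

Energy conservation: mgh = ½mv_top² + mg(2r)
v_top² = 2g(h − 2r) = 2(10)(2.85 − 1.288) = 31.24
v_top = 5.589 m/s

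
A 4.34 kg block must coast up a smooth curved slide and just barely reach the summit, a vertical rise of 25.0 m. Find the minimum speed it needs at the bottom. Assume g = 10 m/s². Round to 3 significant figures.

At the top it is momentarily at rest, so all KE converts to PE: ½mv² = mgh
v = √(2gh) = √(2 × 10 × 25.0) = 22.36 m/s

v = 22.4 m/s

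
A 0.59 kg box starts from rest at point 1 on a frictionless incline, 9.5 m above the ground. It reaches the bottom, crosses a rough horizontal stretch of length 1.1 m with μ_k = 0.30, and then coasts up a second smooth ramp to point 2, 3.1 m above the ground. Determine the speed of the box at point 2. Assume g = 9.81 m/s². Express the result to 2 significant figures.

v = 11 m/s

Energy at 1: mgh₁ = (0.59)(9.81)(9.5) = 54.985 J
Friction loss: W_f = μ_k mg d = 1.910 J
At 2: ½mv² + mgh₂ = mgh₁ − W_f
½mv² = 54.985 − 1.910 − 17.942 = 35.133 J
v = √(2 × 35.133/0.59) = 10.91 m/s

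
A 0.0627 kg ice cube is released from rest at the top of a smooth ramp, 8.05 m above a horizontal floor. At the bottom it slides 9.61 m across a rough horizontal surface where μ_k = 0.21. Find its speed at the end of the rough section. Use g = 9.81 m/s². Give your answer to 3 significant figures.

Applying the work–energy principle:
mgh = ½mv² + μ_k m g d
W_f = μ_k mg d = (0.21)(0.0627)(9.81)(9.61) = 1.241 J
½mv² = mgh − W_f = 4.9515 − 1.241 = 3.7101 J
v = √(2 × 3.7101/0.0627) = 10.88 m/s

v = 10.9 m/s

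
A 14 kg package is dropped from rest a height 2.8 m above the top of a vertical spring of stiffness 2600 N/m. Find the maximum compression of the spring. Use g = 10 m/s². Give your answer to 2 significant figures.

Let x be the compression. The total drop is H + x, and the package is instantaneously at rest at max compression, so energy conservation gives:
mg(H + x) = ½kx²
½(2600)x² − (14)(10)x − (14)(10)(2.8) = 0
1300x² − 140.0x − 392.0 = 0
x = [140.0 + √(19600 + 2.0384e+06)]/(2 × 1300) = 0.6056 m

x = 0.61 m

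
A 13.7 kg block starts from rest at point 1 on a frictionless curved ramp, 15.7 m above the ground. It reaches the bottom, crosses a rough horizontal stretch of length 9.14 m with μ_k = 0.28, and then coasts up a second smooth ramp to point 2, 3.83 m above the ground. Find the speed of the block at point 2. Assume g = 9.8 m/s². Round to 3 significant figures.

v = 13.5 m/s

Energy at 1: mgh₁ = (13.7)(9.8)(15.7) = 2107.9 J
Friction loss: W_f = μ_k mg d = 343.6 J
At 2: ½mv² + mgh₂ = mgh₁ − W_f
½mv² = 2107.9 − 343.6 − 514.22 = 1250.1 J
v = √(2 × 1250.1/13.7) = 13.51 m/s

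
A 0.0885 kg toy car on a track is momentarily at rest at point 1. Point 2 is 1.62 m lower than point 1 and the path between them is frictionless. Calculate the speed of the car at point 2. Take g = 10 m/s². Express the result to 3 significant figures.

Equating total energy at the two states: mgh = ½mv²
v = √(2gh) = √(2 × 10 × 1.62) = √32.400 = 5.692 m/s

v = 5.69 m/s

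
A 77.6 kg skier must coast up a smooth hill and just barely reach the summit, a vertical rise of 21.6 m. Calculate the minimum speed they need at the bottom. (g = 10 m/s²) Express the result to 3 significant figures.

v = 20.8 m/s

At the top they are momentarily at rest, so all KE converts to PE: ½mv² = mgh
v = √(2gh) = √(2 × 10 × 21.6) = 20.78 m/s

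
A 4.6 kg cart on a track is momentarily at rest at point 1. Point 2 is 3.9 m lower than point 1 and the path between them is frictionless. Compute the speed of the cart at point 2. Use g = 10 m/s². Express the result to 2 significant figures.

By conservation of mechanical energy, mgh = ½mv²
v = √(2gh) = √(2 × 10 × 3.9) = √78.000 = 8.832 m/s

v = 8.8 m/s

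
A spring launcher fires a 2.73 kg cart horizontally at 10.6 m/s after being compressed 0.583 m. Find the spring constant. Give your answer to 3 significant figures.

Energy stored in the spring equals the launch KE: ½kx² = ½mv²
k = mv²/x² = (2.73)(10.6)²/(0.583)² = 902.5 N/m

k = 902 N/m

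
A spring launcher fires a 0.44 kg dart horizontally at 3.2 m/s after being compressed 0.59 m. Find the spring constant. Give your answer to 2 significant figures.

k = 13 N/m

½kx² = ½mv²
k = mv²/x² = (0.44)(3.2)²/(0.59)² = 12.94 N/m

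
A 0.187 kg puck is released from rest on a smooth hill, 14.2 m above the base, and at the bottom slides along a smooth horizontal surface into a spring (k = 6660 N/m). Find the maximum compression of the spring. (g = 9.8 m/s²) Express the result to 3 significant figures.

Energy conservation (no friction) from release to max compression: mgh = ½kx²
x = √(2mgh/k) = √(2 × 0.187 × 9.8 × 14.2 / 6660) = 0.08840 m

x = 0.0884 m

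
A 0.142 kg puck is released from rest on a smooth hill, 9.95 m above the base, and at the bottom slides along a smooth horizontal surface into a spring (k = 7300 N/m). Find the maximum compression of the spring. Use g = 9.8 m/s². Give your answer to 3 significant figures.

At max compression the puck is momentarily at rest: mgh = ½kx²
x = √(2mgh/k) = √(2 × 0.142 × 9.8 × 9.95 / 7300) = 0.06159 m

x = 0.0616 m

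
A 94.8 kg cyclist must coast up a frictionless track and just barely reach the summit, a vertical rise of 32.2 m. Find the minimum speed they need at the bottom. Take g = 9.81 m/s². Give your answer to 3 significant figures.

v = 25.1 m/s

At the top they are momentarily at rest, so all KE converts to PE: ½mv² = mgh
v = √(2gh) = √(2 × 9.81 × 32.2) = 25.13 m/s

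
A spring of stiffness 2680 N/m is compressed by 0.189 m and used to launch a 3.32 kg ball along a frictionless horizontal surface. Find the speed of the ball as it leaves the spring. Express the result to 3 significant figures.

The ball leaves the spring when the spring is at natural length, so ½kx² = ½mv²
v = x√(k/m) = 0.189 × √(2680/3.32) = 5.370 m/s

v = 5.37 m/s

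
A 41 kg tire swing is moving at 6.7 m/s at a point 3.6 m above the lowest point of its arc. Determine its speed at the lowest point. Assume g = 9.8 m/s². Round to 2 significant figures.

v = 11 m/s

Energy conservation between the two points: ½mv₀² + mgh = ½mv²
v² = v₀² + 2gh = (6.7)² + 2(9.8)(3.6) = 115.45
v = √115.45 = 10.74 m/s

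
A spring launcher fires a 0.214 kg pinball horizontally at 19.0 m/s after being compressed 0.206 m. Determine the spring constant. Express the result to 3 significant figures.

k = 1820 N/m

Spring PE at full compression equals KE at release: ½kx² = ½mv²
k = mv²/x² = (0.214)(19.0)²/(0.206)² = 1820 N/m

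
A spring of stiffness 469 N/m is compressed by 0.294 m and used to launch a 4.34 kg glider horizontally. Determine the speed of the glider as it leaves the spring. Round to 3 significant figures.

v = 3.06 m/s

Spring PE converts entirely to kinetic energy: ½kx² = ½mv²
v = x√(k/m) = 0.294 × √(469/4.34) = 3.056 m/s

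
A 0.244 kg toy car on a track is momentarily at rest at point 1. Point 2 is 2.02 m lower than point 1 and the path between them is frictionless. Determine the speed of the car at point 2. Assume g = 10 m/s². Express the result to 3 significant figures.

v = 6.36 m/s

Equating total energy at the two states: mgh = ½mv²
The mass cancels from both sides.
v = √(2gh) = √(2 × 10 × 2.02) = √40.400 = 6.356 m/s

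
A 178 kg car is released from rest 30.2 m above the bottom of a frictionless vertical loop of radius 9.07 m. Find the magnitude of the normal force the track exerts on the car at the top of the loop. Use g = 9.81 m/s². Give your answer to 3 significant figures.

Energy from release to top (height 2r): mgh = ½mv_top² + mg(2r)
v_top² = 2g(h − 2r) = 2(9.81)(30.2 − 18.14) = 236.62 m²/s²
At the top, both N and weight point toward the centre: N + mg = mv_top²/r
N = m(v_top²/r − g) = 178(236.62/9.07 − 9.81) = 2897 N

N = 2900 N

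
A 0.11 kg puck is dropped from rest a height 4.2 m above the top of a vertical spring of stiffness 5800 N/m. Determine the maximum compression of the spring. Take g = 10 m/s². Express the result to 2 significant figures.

x = 0.040 m

Measuring PE from the top of the relaxed spring, at max compression the puck has dropped H + x with zero KE, so:
mg(H + x) = ½kx²
½(5800)x² − (0.11)(10)x − (0.11)(10)(4.2) = 0
2900x² − 1.100x − 4.620 = 0
x = [1.100 + √(1.210 + 53592)]/(2 × 2900) = 0.04010 m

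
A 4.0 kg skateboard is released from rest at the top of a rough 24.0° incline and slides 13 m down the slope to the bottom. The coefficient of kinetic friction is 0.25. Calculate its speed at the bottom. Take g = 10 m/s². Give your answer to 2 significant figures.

v = 6.8 m/s

Taking the bottom as reference, mgh = ½mv² + μ_k N L with h = L sinθ, N = mg cosθ:
mgh = mgL sinθ = (4.0)(10)(13)sin24.0° = 211.50 J
W_f = μ_k mg cosθ · L = (0.25)(4.0)(10)cos24.0°·13 = 118.8 J
½mv² = 211.50 − 118.8 = 92.742 J
v = √(2 × 92.742/4.0) = 6.810 m/s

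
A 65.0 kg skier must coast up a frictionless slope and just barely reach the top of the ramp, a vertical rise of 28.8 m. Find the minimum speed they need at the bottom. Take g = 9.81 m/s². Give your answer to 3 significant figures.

At the top they are momentarily at rest, so all KE converts to PE: ½mv² = mgh
v = √(2gh) = √(2 × 9.81 × 28.8) = 23.77 m/s

v = 23.8 m/s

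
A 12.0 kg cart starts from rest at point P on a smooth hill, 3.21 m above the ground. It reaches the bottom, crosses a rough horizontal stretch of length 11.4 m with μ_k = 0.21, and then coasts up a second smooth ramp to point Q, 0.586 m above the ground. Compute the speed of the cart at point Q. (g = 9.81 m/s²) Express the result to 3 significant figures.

Energy at P: mgh₁ = (12.0)(9.81)(3.21) = 377.88 J
Friction loss: W_f = μ_k mg d = 281.8 J
At Q: ½mv² + mgh₂ = mgh₁ − W_f
½mv² = 377.88 − 281.8 − 68.984 = 27.076 J
v = √(2 × 27.076/12.0) = 2.124 m/s

v = 2.12 m/s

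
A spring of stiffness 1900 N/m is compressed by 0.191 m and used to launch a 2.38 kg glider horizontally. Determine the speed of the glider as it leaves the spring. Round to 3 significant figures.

v = 5.40 m/s

Spring PE converts entirely to kinetic energy: ½kx² = ½mv²
v = x√(k/m) = 0.191 × √(1900/2.38) = 5.397 m/s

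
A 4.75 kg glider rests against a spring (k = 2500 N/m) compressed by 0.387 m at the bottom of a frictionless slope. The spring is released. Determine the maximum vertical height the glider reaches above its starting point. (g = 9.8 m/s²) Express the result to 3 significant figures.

h = 4.02 m

Energy conservation from release to the highest point: ½kx² = mgh
h = kx²/(2mg) = (2500)(0.387)²/(2 × 4.75 × 9.8) = 4.022 m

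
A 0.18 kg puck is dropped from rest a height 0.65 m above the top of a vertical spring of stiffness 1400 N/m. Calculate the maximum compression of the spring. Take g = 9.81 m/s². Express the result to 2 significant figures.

x = 0.042 m

Measuring PE from the top of the relaxed spring, at max compression the puck has dropped H + x with zero KE, so:
mg(H + x) = ½kx²
½(1400)x² − (0.18)(9.81)x − (0.18)(9.81)(0.65) = 0
700.0x² − 1.766x − 1.148 = 0
x = [1.766 + √(3.118 + 3213.8)]/(2 × 700.0) = 0.04177 m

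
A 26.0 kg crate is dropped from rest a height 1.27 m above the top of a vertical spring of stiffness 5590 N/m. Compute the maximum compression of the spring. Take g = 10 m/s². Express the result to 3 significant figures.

x = 0.393 m

Measuring PE from the top of the relaxed spring, at max compression the crate has dropped H + x with zero KE, so:
mg(H + x) = ½kx²
½(5590)x² − (26.0)(10)x − (26.0)(10)(1.27) = 0
2795x² − 260.0x − 330.2 = 0
x = [260.0 + √(67600 + 3.6916e+06)]/(2 × 2795) = 0.3934 m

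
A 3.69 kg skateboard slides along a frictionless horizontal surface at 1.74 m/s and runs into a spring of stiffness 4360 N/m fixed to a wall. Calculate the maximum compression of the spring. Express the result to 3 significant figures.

x = 0.0506 m

All KE is stored as spring PE at maximum compression: ½mv² = ½kx²
x = v√(m/k) = 1.74 × √(3.69/4360) = 0.05062 m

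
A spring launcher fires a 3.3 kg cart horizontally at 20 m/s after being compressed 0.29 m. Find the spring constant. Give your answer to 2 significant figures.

Energy stored in the spring equals the launch KE: ½kx² = ½mv²
k = mv²/x² = (3.3)(20)²/(0.29)² = 15696 N/m

k = 16000 N/m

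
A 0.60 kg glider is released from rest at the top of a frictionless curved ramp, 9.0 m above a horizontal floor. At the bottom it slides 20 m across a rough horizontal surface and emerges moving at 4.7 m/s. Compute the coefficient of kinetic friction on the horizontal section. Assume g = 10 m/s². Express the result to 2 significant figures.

μ_k = 0.39

Energy bookkeeping (friction removes W_f = μ_k N d):
mgh = ½mv² + μ_k m g d
mgh = 54.000 J; ½mv² = 6.6270 J
W_f = 54.000 − 6.6270 = 47.37 J
μ_k = W_f/(mg·d) = 47.37/(6.000 × 20) = 0.3948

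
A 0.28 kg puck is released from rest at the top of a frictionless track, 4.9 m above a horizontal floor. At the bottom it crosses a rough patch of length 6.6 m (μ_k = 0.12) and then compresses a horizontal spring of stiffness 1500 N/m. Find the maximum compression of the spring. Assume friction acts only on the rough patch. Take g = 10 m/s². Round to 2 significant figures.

x = 0.12 m

Initial energy: E₁ = mgh = (0.28)(10)(4.9) = 13.720 J
Friction removes W_f = μ_k mg d = (0.12)(0.28)(10)(6.6) = 2.218 J
Energy reaching the spring: E = 13.720 − 2.218 = 11.502 J
At max compression ½kx² = E ⇒ x = √(2E/k) = √(2 × 11.502/1500) = 0.1238 m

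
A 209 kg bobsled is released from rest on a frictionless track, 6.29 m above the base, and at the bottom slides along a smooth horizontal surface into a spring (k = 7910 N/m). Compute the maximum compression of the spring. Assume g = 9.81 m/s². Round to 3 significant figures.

x = 1.81 m

Gravitational PE at the top equals spring PE at max compression: mgh = ½kx²
x = √(2mgh/k) = √(2 × 209 × 9.81 × 6.29 / 7910) = 1.806 m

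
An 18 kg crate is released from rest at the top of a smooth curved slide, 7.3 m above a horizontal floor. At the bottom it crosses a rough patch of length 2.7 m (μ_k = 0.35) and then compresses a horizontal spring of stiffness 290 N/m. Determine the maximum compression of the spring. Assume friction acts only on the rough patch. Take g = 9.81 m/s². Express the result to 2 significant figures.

Initial energy: E₁ = mgh = (18)(9.81)(7.3) = 1289.0 J
Friction removes W_f = μ_k mg d = (0.35)(18)(9.81)(2.7) = 166.9 J
Energy reaching the spring: E = 1289.0 − 166.9 = 1122.2 J
At max compression ½kx² = E ⇒ x = √(2E/k) = √(2 × 1122.2/290) = 2.782 m

x = 2.8 m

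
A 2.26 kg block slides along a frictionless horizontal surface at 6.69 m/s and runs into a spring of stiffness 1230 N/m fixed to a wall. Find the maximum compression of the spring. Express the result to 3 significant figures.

All KE is stored as spring PE at maximum compression: ½mv² = ½kx²
x = v√(m/k) = 6.69 × √(2.26/1230) = 0.2868 m

x = 0.287 m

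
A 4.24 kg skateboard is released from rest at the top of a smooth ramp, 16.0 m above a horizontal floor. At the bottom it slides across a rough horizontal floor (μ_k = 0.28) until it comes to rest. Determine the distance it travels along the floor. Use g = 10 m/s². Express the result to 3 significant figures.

d = 57.1 m

Energy bookkeeping (friction removes W_f = μ_k N d):
At rest all PE has been dissipated by friction: mgh = μ_k m g d
d = h/μ_k = 16.0/0.28 = 57.14 m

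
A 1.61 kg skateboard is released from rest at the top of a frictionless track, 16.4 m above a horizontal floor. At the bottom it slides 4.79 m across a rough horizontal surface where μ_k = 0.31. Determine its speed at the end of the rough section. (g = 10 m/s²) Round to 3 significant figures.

Energy bookkeeping (friction removes W_f = μ_k N d):
mgh = ½mv² + μ_k m g d
W_f = μ_k mg d = (0.31)(1.61)(10)(4.79) = 23.91 J
½mv² = mgh − W_f = 264.04 − 23.91 = 240.13 J
v = √(2 × 240.13/1.61) = 17.27 m/s

v = 17.3 m/s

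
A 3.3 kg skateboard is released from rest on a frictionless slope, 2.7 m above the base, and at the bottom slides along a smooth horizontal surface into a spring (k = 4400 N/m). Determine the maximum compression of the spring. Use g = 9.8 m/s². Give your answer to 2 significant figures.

x = 0.20 m

Gravitational PE at the top equals spring PE at max compression: mgh = ½kx²
x = √(2mgh/k) = √(2 × 3.3 × 9.8 × 2.7 / 4400) = 0.1992 m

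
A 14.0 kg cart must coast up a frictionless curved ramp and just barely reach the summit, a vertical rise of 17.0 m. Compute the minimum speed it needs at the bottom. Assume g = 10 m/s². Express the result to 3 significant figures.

v = 18.4 m/s

At the top it is momentarily at rest, so all KE converts to PE: ½mv² = mgh
v = √(2gh) = √(2 × 10 × 17.0) = 18.44 m/s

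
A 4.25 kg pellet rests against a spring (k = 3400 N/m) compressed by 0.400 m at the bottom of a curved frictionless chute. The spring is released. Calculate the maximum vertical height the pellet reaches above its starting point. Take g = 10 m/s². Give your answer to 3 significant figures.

At maximum height the pellet is at rest, so ½kx² = mgh
h = kx²/(2mg) = (3400)(0.400)²/(2 × 4.25 × 10) = 6.400 m

h = 6.40 m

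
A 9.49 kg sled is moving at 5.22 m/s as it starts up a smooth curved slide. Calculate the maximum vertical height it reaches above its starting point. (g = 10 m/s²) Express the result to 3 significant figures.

By energy conservation, ½mv² = mgh
h = v²/(2g) = 5.22²/(2 × 10) = 1.362 m

h = 1.36 m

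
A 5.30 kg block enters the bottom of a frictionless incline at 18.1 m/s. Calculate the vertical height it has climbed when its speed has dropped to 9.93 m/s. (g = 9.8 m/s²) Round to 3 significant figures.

h = 11.7 m

Conservation of energy: ½mv₁² = ½mv₂² + mgh
h = (v₁² − v₂²)/(2g) = (18.1² − 9.93²)/(2 × 9.8) = 11.68 m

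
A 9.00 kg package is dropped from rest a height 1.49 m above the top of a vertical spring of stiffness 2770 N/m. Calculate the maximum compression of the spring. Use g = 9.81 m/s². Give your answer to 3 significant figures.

x = 0.342 m

Let x be the compression. The total drop is H + x, and the package is instantaneously at rest at max compression, so energy conservation gives:
mg(H + x) = ½kx²
½(2770)x² − (9.00)(9.81)x − (9.00)(9.81)(1.49) = 0
1385x² − 88.29x − 131.6 = 0
x = [88.29 + √(7795 + 728799)]/(2 × 1385) = 0.3417 m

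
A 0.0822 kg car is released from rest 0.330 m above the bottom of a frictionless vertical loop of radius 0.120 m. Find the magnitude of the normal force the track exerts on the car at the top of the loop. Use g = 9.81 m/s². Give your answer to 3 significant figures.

N = 0.403 N

Energy from release to top (height 2r): mgh = ½mv_top² + mg(2r)
v_top² = 2g(h − 2r) = 2(9.81)(0.330 − 0.2400) = 1.7658 m²/s²
At the top, both N and weight point toward the centre: N + mg = mv_top²/r
N = m(v_top²/r − g) = 0.0822(1.7658/0.120 − 9.81) = 0.4032 N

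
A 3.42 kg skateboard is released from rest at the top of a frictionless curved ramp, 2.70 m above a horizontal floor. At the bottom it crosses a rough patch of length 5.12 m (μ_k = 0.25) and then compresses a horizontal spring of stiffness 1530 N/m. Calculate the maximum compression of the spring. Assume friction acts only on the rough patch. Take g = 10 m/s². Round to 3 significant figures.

x = 0.252 m

Initial energy: E₁ = mgh = (3.42)(10)(2.70) = 92.340 J
Friction removes W_f = μ_k mg d = (0.25)(3.42)(10)(5.12) = 43.78 J
Energy reaching the spring: E = 92.340 − 43.78 = 48.564 J
At max compression ½kx² = E ⇒ x = √(2E/k) = √(2 × 48.564/1530) = 0.2520 m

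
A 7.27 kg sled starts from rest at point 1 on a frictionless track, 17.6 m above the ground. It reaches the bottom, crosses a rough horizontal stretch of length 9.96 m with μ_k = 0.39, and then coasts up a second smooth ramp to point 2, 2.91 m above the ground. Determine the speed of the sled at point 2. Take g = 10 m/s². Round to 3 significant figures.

Energy at 1: mgh₁ = (7.27)(10)(17.6) = 1279.5 J
Friction loss: W_f = μ_k mg d = 282.4 J
At 2: ½mv² + mgh₂ = mgh₁ − W_f
½mv² = 1279.5 − 282.4 − 211.56 = 785.57 J
v = √(2 × 785.57/7.27) = 14.70 m/s

v = 14.7 m/s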